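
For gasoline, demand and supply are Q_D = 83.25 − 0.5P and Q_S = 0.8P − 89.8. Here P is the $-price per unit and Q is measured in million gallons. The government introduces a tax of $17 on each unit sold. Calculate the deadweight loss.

In inverse form: demand P = 166.5 − 2Q, supply P = 112.25 + 1.25Q.
Competitive equilibrium: 166.5 − 2Q = 112.25 + 1.25Q → Q* = 16.6923, P* = 133.1154.
With the tax, the buyer price exceeds the seller price by 17: (166.5 − 2Q) − (112.25 + 1.25Q) = 17 → Q' = 11.4615.
ΔQ = 16.6923 − 11.4615 = 5.2308; the wedge equals the tax, 17.
DWL = ½ × 5.2308 × 17 = $44.46 million.

$44.46 million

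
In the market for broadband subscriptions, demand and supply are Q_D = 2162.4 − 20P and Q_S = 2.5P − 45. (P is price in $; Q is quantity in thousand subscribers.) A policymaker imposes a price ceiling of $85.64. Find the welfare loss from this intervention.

In inverse form: demand P = 108.12 − 0.05Q, supply P = 18 + 0.4Q.
Competitive equilibrium: 108.12 − 0.05Q = 18 + 0.4Q → Q* = 200.2667, P* = 98.1067.
At the ceiling P = 85.64, quantity supplied = (85.64 − 18)/0.4 = 169.1.
Willingness to pay at Q' = 169.1: 108.12 − 0.05·169.1 = 99.665.
ΔQ = 200.2667 − 169.1 = 31.1667; wedge = 99.665 − 85.64 = 14.025.
Deadweight loss = ½ × 31.1667 × 14.025 = $218.56 thousand.

$218.56 thousand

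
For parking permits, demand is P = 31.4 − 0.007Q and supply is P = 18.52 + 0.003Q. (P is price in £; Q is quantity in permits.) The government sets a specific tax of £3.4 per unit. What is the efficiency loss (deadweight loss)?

Competitive equilibrium: 31.4 − 0.007Q = 18.52 + 0.003Q → Q* = 1288, P* = 22.384.
With the tax, the buyer price exceeds the seller price by 3.4: (31.4 − 0.007Q) − (18.52 + 0.003Q) = 3.4 → Q' = 948.
ΔQ = 1288 − 948 = 340; the wedge equals the tax, 3.4.
The triangle = ½ × 340 × 3.4 = £578.

£578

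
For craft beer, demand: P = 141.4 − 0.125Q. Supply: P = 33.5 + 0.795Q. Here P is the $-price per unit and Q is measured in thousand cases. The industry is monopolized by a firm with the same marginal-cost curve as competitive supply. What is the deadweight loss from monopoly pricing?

$90.53 thousand

Competitive equilibrium: 141.4 − 0.125Q = 33.5 + 0.795Q → Q* = 117.2826, P* = 126.7397.
Marginal revenue: MR = 141.4 − 0.25Q. Set MR = MC: 141.4 − 0.25Q = 33.5 + 0.795Q → Q_m = 103.2536.
Price P_m = 141.4 − 0.125·103.2536 = 128.4933; MC(Q_m) = 33.5 + 0.795·103.2536 = 115.5866.
Competitive Q* = 117.2826, so ΔQ = 14.029; wedge = 128.4933 − 115.5866 = 12.9067.
DWL = ½ × 14.029 × 12.9067 = $90.53 thousand.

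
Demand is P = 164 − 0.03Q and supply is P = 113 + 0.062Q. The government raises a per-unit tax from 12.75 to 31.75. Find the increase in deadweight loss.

Competitive equilibrium: 164 − 0.03Q = 113 + 0.062Q → Q* = 554.3478, P* = 147.3696.
For a per-unit tax t: ΔQ = t/0.092, so DWL = ½·t·(t/0.092) = t²/0.184.
At t = 12.75: DWL = 883.492. At t = 31.75: DWL = 5478.601.
Increase = 5478.601 − 883.492 = 4595.11.

4595.11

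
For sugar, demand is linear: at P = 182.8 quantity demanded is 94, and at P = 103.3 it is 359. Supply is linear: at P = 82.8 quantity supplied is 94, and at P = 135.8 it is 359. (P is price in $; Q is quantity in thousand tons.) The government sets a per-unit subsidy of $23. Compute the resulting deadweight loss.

Demand slope = (103.3 − 182.8)/(359 − 94) = −0.3, so P = 211 − 0.3Q.
Supply slope = (135.8 − 82.8)/(359 − 94) = 0.2, so P = 64 + 0.2Q.
Competitive equilibrium: 211 − 0.3Q = 64 + 0.2Q → Q* = 294, P* = 122.8.
The subsidy lowers effective supply by 23: P = 41 + 0.2Q.
New quantity: 211 − 0.3Q = 41 + 0.2Q → Q' = 340.
Overproduction ΔQ = 340 − 294 = 46; wedge = subsidy = 23.
DWL = ½ × 46 × 23 = $529 thousand.

$529 thousand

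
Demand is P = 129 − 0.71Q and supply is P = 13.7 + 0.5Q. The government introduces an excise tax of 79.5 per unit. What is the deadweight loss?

2611.67

Competitive equilibrium: 129 − 0.71Q = 13.7 + 0.5Q → Q* = 95.2893, P* = 61.3446.
With the tax, the buyer price exceeds the seller price by 79.5: (129 − 0.71Q) − (13.7 + 0.5Q) = 79.5 → Q' = 29.5868.
ΔQ = 95.2893 − 29.5868 = 65.7025; the wedge equals the tax, 79.5.
The triangle = ½ × 65.7025 × 79.5 = 2611.67.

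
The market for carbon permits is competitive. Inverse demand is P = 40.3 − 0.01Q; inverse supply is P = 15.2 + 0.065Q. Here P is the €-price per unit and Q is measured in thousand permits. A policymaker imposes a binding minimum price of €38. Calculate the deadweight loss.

€410.82 thousand

Competitive equilibrium: 40.3 − 0.01Q = 15.2 + 0.065Q → Q* = 334.6667, P* = 36.9533.
At the floor P = 38, quantity demanded = (40.3 − 38)/0.01 = 230.
Sellers' marginal cost at Q' = 230: 15.2 + 0.065·230 = 30.15.
ΔQ = 334.6667 − 230 = 104.6667; wedge = 38 − 30.15 = 7.85.
The triangle = ½ × 104.6667 × 7.85 = €410.82 thousand.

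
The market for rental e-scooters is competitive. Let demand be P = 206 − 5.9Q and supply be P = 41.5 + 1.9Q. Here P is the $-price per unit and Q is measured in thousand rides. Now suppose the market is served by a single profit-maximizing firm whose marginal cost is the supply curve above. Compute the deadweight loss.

$321.71 thousand

Competitive equilibrium: 206 − 5.9Q = 41.5 + 1.9Q → Q* = 21.0897, P* = 81.5705.
Marginal revenue: MR = 206 − 11.8Q. Set MR = MC: 206 − 11.8Q = 41.5 + 1.9Q → Q_m = 12.0073.
Price P_m = 206 − 5.9·12.0073 = 135.1569; MC(Q_m) = 41.5 + 1.9·12.0073 = 64.3139.
Competitive Q* = 21.0897, so ΔQ = 9.0824; wedge = 135.1569 − 64.3139 = 70.843.
The triangle = ½ × 9.0824 × 70.843 = $321.71 thousand.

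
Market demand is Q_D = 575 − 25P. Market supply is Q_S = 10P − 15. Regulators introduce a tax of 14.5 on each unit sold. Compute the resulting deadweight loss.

750.89

In inverse form: demand P = 23 − 0.04Q, supply P = 1.5 + 0.1Q.
Competitive equilibrium: 23 − 0.04Q = 1.5 + 0.1Q → Q* = 153.5714, P* = 16.8571.
With the tax, the buyer price exceeds the seller price by 14.5: (23 − 0.04Q) − (1.5 + 0.1Q) = 14.5 → Q' = 50.
ΔQ = 153.5714 − 50 = 103.5714; the wedge equals the tax, 14.5.
DWL = ½ × 103.5714 × 14.5 = 750.89.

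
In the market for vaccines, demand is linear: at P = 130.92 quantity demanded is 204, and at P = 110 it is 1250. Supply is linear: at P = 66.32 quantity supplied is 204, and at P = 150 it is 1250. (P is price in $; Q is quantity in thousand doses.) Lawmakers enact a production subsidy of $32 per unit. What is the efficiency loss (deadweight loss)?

$5120 thousand

Demand slope = (110 − 130.92)/(1250 − 204) = −0.02, so P = 135 − 0.02Q.
Supply slope = (150 − 66.32)/(1250 − 204) = 0.08, so P = 50 + 0.08Q.
Competitive equilibrium: 135 − 0.02Q = 50 + 0.08Q → Q* = 850, P* = 118.
The subsidy lowers effective supply by 32: P = 18 + 0.08Q.
New quantity: 135 − 0.02Q = 18 + 0.08Q → Q' = 1170.
Overproduction ΔQ = 1170 − 850 = 320; wedge = subsidy = 32.
DWL = ½ × 320 × 32 = $5120 thousand.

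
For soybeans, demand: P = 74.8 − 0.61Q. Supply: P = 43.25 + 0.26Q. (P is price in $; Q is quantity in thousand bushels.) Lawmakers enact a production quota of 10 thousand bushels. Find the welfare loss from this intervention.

$300.07 thousand

Competitive equilibrium: 74.8 − 0.61Q = 43.25 + 0.26Q → Q* = 36.2644, P* = 52.6787.
At Q = 10: demand price = 74.8 − 0.61·10 = 68.7; supply price = 43.25 + 0.26·10 = 45.85.
ΔQ = 36.2644 − 10 = 26.2644; wedge = 68.7 − 45.85 = 22.85.
Deadweight loss = ½ × 26.2644 × 22.85 = $300.07 thousand.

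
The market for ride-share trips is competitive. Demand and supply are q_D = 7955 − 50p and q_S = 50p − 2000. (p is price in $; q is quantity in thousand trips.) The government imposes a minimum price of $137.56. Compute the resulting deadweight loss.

$72238.005 thousand

In inverse form: demand p = 159.1 − 0.02q, supply p = 40 + 0.02q.
Competitive equilibrium: 159.1 − 0.02q = 40 + 0.02q → q* = 2977.5, p* = 99.55.
At the floor p = 137.56, quantity demanded = (159.1 − 137.56)/0.02 = 1077.
Sellers' marginal cost at q' = 1077: 40 + 0.02·1077 = 61.54.
Δq = 2977.5 − 1077 = 1900.5; wedge = 137.56 − 61.54 = 76.02.
Deadweight loss = ½ × 1900.5 × 76.02 = $72238.005 thousand.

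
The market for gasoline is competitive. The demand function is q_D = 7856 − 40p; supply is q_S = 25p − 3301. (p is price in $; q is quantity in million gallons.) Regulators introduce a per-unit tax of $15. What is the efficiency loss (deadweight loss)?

$1730.77 million

In inverse form: demand p = 196.4 − 0.025q, supply p = 132.04 + 0.04q.
Competitive equilibrium: 196.4 − 0.025q = 132.04 + 0.04q → q* = 990.1538, p* = 171.6462.
With the tax, the buyer price exceeds the seller price by 15: (196.4 − 0.025q) − (132.04 + 0.04q) = 15 → q' = 759.3846.
Δq = 990.1538 − 759.3846 = 230.7692; the wedge equals the tax, 15.
DWL = ½ × 230.7692 × 15 = $1730.77 million.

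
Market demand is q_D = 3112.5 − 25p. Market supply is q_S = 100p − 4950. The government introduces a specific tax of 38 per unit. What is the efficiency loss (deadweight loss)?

In inverse form: demand p = 124.5 − 0.04q, supply p = 49.5 + 0.01q.
Competitive equilibrium: 124.5 − 0.04q = 49.5 + 0.01q → q* = 1500, p* = 64.5.
With the tax, the buyer price exceeds the seller price by 38: (124.5 − 0.04q) − (49.5 + 0.01q) = 38 → q' = 740.
Δq = 1500 − 740 = 760; the wedge equals the tax, 38.
Welfare loss = ½ × 760 × 38 = 14440.

14440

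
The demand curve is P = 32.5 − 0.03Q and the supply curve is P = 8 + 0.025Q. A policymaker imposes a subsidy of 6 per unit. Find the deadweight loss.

327.27

Competitive equilibrium: 32.5 − 0.03Q = 8 + 0.025Q → Q* = 445.4545, P* = 19.1364.
The subsidy lowers effective supply by 6: P = 2 + 0.025Q.
New quantity: 32.5 − 0.03Q = 2 + 0.025Q → Q' = 554.5455.
Overproduction ΔQ = 554.5455 − 445.4545 = 109.091; wedge = subsidy = 6.
Welfare loss = ½ × 109.091 × 6 = 327.27.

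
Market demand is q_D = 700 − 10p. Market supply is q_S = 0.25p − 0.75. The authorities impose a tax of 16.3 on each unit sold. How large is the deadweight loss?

32.40

In inverse form: demand p = 70 − 0.1q, supply p = 3 + 4q.
Competitive equilibrium: 70 − 0.1q = 3 + 4q → q* = 16.3415, p* = 68.3659.
With the tax, the buyer price exceeds the seller price by 16.3: (70 − 0.1q) − (3 + 4q) = 16.3 → q' = 12.3659.
Δq = 16.3415 − 12.3659 = 3.9756; the wedge equals the tax, 16.3.
Deadweight loss = ½ × 3.9756 × 16.3 = 32.40.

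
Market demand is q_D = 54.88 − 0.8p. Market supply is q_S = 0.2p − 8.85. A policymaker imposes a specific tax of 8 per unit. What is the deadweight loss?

In inverse form: demand p = 68.6 − 1.25q, supply p = 44.25 + 5q.
Competitive equilibrium: 68.6 − 1.25q = 44.25 + 5q → q* = 3.896, p* = 63.73.
With the tax, the buyer price exceeds the seller price by 8: (68.6 − 1.25q) − (44.25 + 5q) = 8 → q' = 2.616.
Δq = 3.896 − 2.616 = 1.28; the wedge equals the tax, 8.
Deadweight loss = ½ × 1.28 × 8 = 5.12.

5.12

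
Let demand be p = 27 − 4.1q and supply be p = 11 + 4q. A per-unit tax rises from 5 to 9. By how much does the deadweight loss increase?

Competitive equilibrium: 27 − 4.1q = 11 + 4q → q* = 1.9753, p* = 18.9012.
For a per-unit tax t: Δq = t/8.1, so DWL = ½·t·(t/8.1) = t²/16.2.
At t = 5: DWL = 1.543. At t = 9: DWL = 5.
Increase = 5 − 1.543 = 3.46.

3.46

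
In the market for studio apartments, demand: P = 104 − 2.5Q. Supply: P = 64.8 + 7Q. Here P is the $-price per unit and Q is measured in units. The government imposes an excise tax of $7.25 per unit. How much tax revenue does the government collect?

$24.38

Competitive equilibrium: 104 − 2.5Q = 64.8 + 7Q → Q* = 4.1263, P* = 93.6842.
With the tax, the buyer price exceeds the seller price by 7.25: (104 − 2.5Q) − (64.8 + 7Q) = 7.25 → Q' = 3.3632.
Tax revenue = 7.25 × 3.3632 = $24.38.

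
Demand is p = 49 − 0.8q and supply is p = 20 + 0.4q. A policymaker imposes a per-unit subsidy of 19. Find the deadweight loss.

Competitive equilibrium: 49 − 0.8q = 20 + 0.4q → q* = 24.1667, p* = 29.6667.
The subsidy lowers effective supply by 19: p = 1 + 0.4q.
New quantity: 49 − 0.8q = 1 + 0.4q → q' = 40.
Overproduction Δq = 40 − 24.1667 = 15.8333; wedge = subsidy = 19.
DWL = ½ × 15.8333 × 19 = 150.42.

150.42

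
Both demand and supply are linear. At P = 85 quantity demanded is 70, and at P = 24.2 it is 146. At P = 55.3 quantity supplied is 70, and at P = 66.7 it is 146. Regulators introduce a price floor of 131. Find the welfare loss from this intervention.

Demand slope = (24.2 − 85)/(146 − 70) = −0.8, so P = 141 − 0.8Q.
Supply slope = (66.7 − 55.3)/(146 − 70) = 0.15, so P = 44.8 + 0.15Q.
Competitive equilibrium: 141 − 0.8Q = 44.8 + 0.15Q → Q* = 101.2632, P* = 59.9895.
At the floor P = 131, quantity demanded = (141 − 131)/0.8 = 12.5.
Sellers' marginal cost at Q' = 12.5: 44.8 + 0.15·12.5 = 46.675.
ΔQ = 101.2632 − 12.5 = 88.7632; wedge = 131 − 46.675 = 84.325.
Deadweight loss = ½ × 88.7632 × 84.325 = 3742.48.

3742.48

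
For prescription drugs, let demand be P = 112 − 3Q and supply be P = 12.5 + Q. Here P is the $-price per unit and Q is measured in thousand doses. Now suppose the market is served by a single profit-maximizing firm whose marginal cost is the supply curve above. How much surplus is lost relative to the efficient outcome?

Competitive equilibrium: 112 − 3Q = 12.5 + Q → Q* = 24.875, P* = 37.375.
Marginal revenue: MR = 112 − 6Q. Set MR = MC: 112 − 6Q = 12.5 + Q → Q_m = 14.2143.
Price P_m = 112 − 3·14.2143 = 69.3571; MC(Q_m) = 12.5 + 1·14.2143 = 26.7143.
Competitive Q* = 24.875, so ΔQ = 10.6607; wedge = 69.3571 − 26.7143 = 42.6428.
DWL = ½ × 10.6607 × 42.6428 = $227.30 thousand.

$227.30 thousand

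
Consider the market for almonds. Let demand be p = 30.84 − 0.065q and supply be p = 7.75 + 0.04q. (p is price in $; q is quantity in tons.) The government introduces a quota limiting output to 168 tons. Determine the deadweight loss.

$141.44

Competitive equilibrium: 30.84 − 0.065q = 7.75 + 0.04q → q* = 219.9048, p* = 16.5462.
At q = 168: demand price = 30.84 − 0.065·168 = 19.92; supply price = 7.75 + 0.04·168 = 14.47.
Δq = 219.9048 − 168 = 51.9048; wedge = 19.92 − 14.47 = 5.45.
DWL = ½ × 51.9048 × 5.45 = $141.44.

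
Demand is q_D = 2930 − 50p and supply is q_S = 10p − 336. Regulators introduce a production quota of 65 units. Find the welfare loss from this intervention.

In inverse form: demand p = 58.6 − 0.02q, supply p = 33.6 + 0.1q.
Competitive equilibrium: 58.6 − 0.02q = 33.6 + 0.1q → q* = 208.3333, p* = 54.4333.
At q = 65: demand price = 58.6 − 0.02·65 = 57.3; supply price = 33.6 + 0.1·65 = 40.1.
Δq = 208.3333 − 65 = 143.3333; wedge = 57.3 − 40.1 = 17.2.
Welfare loss = ½ × 143.3333 × 17.2 = 1232.67.

1232.67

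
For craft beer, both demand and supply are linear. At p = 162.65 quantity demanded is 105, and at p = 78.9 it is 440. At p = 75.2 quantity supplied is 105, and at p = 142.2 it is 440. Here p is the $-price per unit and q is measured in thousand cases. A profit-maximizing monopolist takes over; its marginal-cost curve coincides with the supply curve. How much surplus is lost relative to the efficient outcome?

$2571.44 thousand

Demand slope = (78.9 − 162.65)/(440 − 105) = −0.25, so p = 188.9 − 0.25q.
Supply slope = (142.2 − 75.2)/(440 − 105) = 0.2, so p = 54.2 + 0.2q.
Competitive equilibrium: 188.9 − 0.25q = 54.2 + 0.2q → q* = 299.3333, p* = 114.0667.
Marginal revenue: MR = 188.9 − 0.5q. Set MR = MC: 188.9 − 0.5q = 54.2 + 0.2q → q_m = 192.4286.
Price p_m = 188.9 − 0.25·192.4286 = 140.7929; MC(q_m) = 54.2 + 0.2·192.4286 = 92.6857.
Competitive q* = 299.3333, so Δq = 106.9047; wedge = 140.7929 − 92.6857 = 48.1072.
DWL = ½ × 106.9047 × 48.1072 = $2571.44 thousand.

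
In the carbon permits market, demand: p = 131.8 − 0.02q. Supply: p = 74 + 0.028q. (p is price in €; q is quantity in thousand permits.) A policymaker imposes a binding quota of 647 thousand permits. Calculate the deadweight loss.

€7450.43 thousand

Competitive equilibrium: 131.8 − 0.02q = 74 + 0.028q → q* = 1204.1667, p* = 107.7167.
At q = 647: demand price = 131.8 − 0.02·647 = 118.86; supply price = 74 + 0.028·647 = 92.116.
Δq = 1204.1667 − 647 = 557.1667; wedge = 118.86 − 92.116 = 26.744.
Welfare loss = ½ × 557.1667 × 26.744 = €7450.43 thousand.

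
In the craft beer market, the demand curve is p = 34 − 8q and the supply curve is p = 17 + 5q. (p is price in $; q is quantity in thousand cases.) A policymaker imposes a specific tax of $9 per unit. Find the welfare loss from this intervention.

Competitive equilibrium: 34 − 8q = 17 + 5q → q* = 1.3077, p* = 23.5385.
With the tax, the buyer price exceeds the seller price by 9: (34 − 8q) − (17 + 5q) = 9 → q' = 0.6154.
Δq = 1.3077 − 0.6154 = 0.6923; the wedge equals the tax, 9.
Deadweight loss = ½ × 0.6923 × 9 = $3.12 thousand.

$3.12 thousand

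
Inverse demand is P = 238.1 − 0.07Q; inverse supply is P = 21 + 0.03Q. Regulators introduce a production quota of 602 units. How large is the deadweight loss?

123088.05

Competitive equilibrium: 238.1 − 0.07Q = 21 + 0.03Q → Q* = 2171, P* = 86.13.
At Q = 602: demand price = 238.1 − 0.07·602 = 195.96; supply price = 21 + 0.03·602 = 39.06.
ΔQ = 2171 − 602 = 1569; wedge = 195.96 − 39.06 = 156.9.
Welfare loss = ½ × 1569 × 156.9 = 123088.05.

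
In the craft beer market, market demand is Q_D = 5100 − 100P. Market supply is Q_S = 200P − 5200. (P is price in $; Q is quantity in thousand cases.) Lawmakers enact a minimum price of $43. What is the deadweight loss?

$5633.33 thousand

In inverse form: demand P = 51 − 0.01Q, supply P = 26 + 0.005Q.
Competitive equilibrium: 51 − 0.01Q = 26 + 0.005Q → Q* = 1666.6667, P* = 34.3333.
At the floor P = 43, quantity demanded = (51 − 43)/0.01 = 800.
Sellers' marginal cost at Q' = 800: 26 + 0.005·800 = 30.
ΔQ = 1666.6667 − 800 = 866.6667; wedge = 43 − 30 = 13.
DWL = ½ × 866.6667 × 13 = $5633.33 thousand.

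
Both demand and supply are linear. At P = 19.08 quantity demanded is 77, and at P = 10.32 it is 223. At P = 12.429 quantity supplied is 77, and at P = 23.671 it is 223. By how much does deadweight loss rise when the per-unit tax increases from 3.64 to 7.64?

164.67

Demand slope = (10.32 − 19.08)/(223 − 77) = −0.06, so P = 23.7 − 0.06Q.
Supply slope = (23.671 − 12.429)/(223 − 77) = 0.077, so P = 6.5 + 0.077Q.
Competitive equilibrium: 23.7 − 0.06Q = 6.5 + 0.077Q → Q* = 125.5474, P* = 16.1672.
For a per-unit tax t: ΔQ = t/0.137, so DWL = ½·t·(t/0.137) = t²/0.274.
At t = 3.64: DWL = 48.356. At t = 7.64: DWL = 213.028.
Increase = 213.028 − 48.356 = 164.67.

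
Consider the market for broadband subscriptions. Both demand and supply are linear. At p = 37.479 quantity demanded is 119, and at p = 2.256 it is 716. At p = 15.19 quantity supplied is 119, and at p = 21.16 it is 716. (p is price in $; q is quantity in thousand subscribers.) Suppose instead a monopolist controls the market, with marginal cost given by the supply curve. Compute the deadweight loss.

$1432.20 thousand

Demand slope = (2.256 − 37.479)/(716 − 119) = −0.059, so p = 44.5 − 0.059q.
Supply slope = (21.16 − 15.19)/(716 − 119) = 0.01, so p = 14 + 0.01q.
Competitive equilibrium: 44.5 − 0.059q = 14 + 0.01q → q* = 442.029, p* = 18.4203.
Marginal revenue: MR = 44.5 − 0.118q. Set MR = MC: 44.5 − 0.118q = 14 + 0.01q → q_m = 238.2813.
Price p_m = 44.5 − 0.059·238.2813 = 30.4414; MC(q_m) = 14 + 0.01·238.2813 = 16.3828.
Competitive q* = 442.029, so Δq = 203.7477; wedge = 30.4414 − 16.3828 = 14.0586.
Deadweight loss = ½ × 203.7477 × 14.0586 = $1432.20 thousand.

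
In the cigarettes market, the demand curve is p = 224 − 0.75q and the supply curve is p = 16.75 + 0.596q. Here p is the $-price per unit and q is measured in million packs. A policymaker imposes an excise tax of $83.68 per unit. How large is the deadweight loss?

$2601.17 million

Competitive equilibrium: 224 − 0.75q = 16.75 + 0.596q → q* = 153.9747, p* = 108.5189.
With the tax, the buyer price exceeds the seller price by 83.68: (224 − 0.75q) − (16.75 + 0.596q) = 83.68 → q' = 91.8053.
Δq = 153.9747 − 91.8053 = 62.1694; the wedge equals the tax, 83.68.
Welfare loss = ½ × 62.1694 × 83.68 = $2601.17 million.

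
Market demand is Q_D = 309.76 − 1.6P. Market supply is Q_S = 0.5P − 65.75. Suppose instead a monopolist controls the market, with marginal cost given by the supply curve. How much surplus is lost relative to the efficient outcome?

27.17

In inverse form: demand P = 193.6 − 0.625Q, supply P = 131.5 + 2Q.
Competitive equilibrium: 193.6 − 0.625Q = 131.5 + 2Q → Q* = 23.6571, P* = 178.8143.
Marginal revenue: MR = 193.6 − 1.25Q. Set MR = MC: 193.6 − 1.25Q = 131.5 + 2Q → Q_m = 19.1077.
Price P_m = 193.6 − 0.625·19.1077 = 181.6577; MC(Q_m) = 131.5 + 2·19.1077 = 169.7154.
Competitive Q* = 23.6571, so ΔQ = 4.5494; wedge = 181.6577 − 169.7154 = 11.9423.
Welfare loss = ½ × 4.5494 × 11.9423 = 27.17.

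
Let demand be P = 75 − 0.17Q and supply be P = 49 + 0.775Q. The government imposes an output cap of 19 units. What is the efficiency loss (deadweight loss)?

Competitive equilibrium: 75 − 0.17Q = 49 + 0.775Q → Q* = 27.5132, P* = 70.3228.
At Q = 19: demand price = 75 − 0.17·19 = 71.77; supply price = 49 + 0.775·19 = 63.725.
ΔQ = 27.5132 − 19 = 8.5132; wedge = 71.77 − 63.725 = 8.045.
Welfare loss = ½ × 8.5132 × 8.045 = 34.24.

34.24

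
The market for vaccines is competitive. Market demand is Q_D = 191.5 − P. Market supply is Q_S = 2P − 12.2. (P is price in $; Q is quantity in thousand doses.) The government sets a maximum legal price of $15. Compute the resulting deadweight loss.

$8395.23 thousand

In inverse form: demand P = 191.5 − Q, supply P = 6.1 + 0.5Q.
Competitive equilibrium: 191.5 − Q = 6.1 + 0.5Q → Q* = 123.6, P* = 67.9.
At the ceiling P = 15, quantity supplied = (15 − 6.1)/0.5 = 17.8.
Willingness to pay at Q' = 17.8: 191.5 − 1·17.8 = 173.7.
ΔQ = 123.6 − 17.8 = 105.8; wedge = 173.7 − 15 = 158.7.
Deadweight loss = ½ × 105.8 × 158.7 = $8395.23 thousand.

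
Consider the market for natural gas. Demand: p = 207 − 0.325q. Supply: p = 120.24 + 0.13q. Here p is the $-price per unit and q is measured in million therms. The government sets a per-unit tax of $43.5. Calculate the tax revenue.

Competitive equilibrium: 207 − 0.325q = 120.24 + 0.13q → q* = 190.6813, p* = 145.0286.
With the tax, the buyer price exceeds the seller price by 43.5: (207 − 0.325q) − (120.24 + 0.13q) = 43.5 → q' = 95.0769.
Tax revenue = 43.5 × 95.0769 = $4135.85 million.

$4135.85 million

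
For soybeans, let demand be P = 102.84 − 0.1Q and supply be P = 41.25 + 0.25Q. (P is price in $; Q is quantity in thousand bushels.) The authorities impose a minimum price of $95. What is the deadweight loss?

$1666.03 thousand

Competitive equilibrium: 102.84 − 0.1Q = 41.25 + 0.25Q → Q* = 175.9714, P* = 85.2429.
At the floor P = 95, quantity demanded = (102.84 − 95)/0.1 = 78.4.
Sellers' marginal cost at Q' = 78.4: 41.25 + 0.25·78.4 = 60.85.
ΔQ = 175.9714 − 78.4 = 97.5714; wedge = 95 − 60.85 = 34.15.
DWL = ½ × 97.5714 × 34.15 = $1666.03 thousand.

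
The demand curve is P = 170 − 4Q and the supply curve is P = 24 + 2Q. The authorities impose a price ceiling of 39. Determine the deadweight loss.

850.08

Competitive equilibrium: 170 − 4Q = 24 + 2Q → Q* = 24.3333, P* = 72.6667.
At the ceiling P = 39, quantity supplied = (39 − 24)/2 = 7.5.
Willingness to pay at Q' = 7.5: 170 − 4·7.5 = 140.
ΔQ = 24.3333 − 7.5 = 16.8333; wedge = 140 − 39 = 101.
The triangle = ½ × 16.8333 × 101 = 850.08.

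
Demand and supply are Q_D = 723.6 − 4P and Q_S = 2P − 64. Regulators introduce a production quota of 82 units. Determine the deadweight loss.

In inverse form: demand P = 180.9 − 0.25Q, supply P = 32 + 0.5Q.
Competitive equilibrium: 180.9 − 0.25Q = 32 + 0.5Q → Q* = 198.5333, P* = 131.2667.
At Q = 82: demand price = 180.9 − 0.25·82 = 160.4; supply price = 32 + 0.5·82 = 73.
ΔQ = 198.5333 − 82 = 116.5333; wedge = 160.4 − 73 = 87.4.
DWL = ½ × 116.5333 × 87.4 = 5092.51.

5092.51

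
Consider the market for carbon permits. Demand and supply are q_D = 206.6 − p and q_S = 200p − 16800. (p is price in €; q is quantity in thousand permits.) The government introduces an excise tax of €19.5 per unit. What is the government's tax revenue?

€2000.45 thousand

In inverse form: demand p = 206.6 − q, supply p = 84 + 0.005q.
Competitive equilibrium: 206.6 − q = 84 + 0.005q → q* = 121.99, p* = 84.61.
With the tax, the buyer price exceeds the seller price by 19.5: (206.6 − q) − (84 + 0.005q) = 19.5 → q' = 102.5871.
Tax revenue = 19.5 × 102.5871 = €2000.45 thousand.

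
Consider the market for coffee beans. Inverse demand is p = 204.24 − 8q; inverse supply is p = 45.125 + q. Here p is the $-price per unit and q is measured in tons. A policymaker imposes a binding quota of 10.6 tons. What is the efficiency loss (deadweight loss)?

Competitive equilibrium: 204.24 − 8q = 45.125 + q → q* = 17.6794, p* = 62.8044.
At q = 10.6: demand price = 204.24 − 8·10.6 = 119.44; supply price = 45.125 + 1·10.6 = 55.725.
Δq = 17.6794 − 10.6 = 7.0794; wedge = 119.44 − 55.725 = 63.715.
Welfare loss = ½ × 7.0794 × 63.715 = $225.53.

$225.53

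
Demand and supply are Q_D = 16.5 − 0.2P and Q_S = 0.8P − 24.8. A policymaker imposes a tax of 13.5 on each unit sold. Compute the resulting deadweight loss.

In inverse form: demand P = 82.5 − 5Q, supply P = 31 + 1.25Q.
Competitive equilibrium: 82.5 − 5Q = 31 + 1.25Q → Q* = 8.24, P* = 41.3.
With the tax, the buyer price exceeds the seller price by 13.5: (82.5 − 5Q) − (31 + 1.25Q) = 13.5 → Q' = 6.08.
ΔQ = 8.24 − 6.08 = 2.16; the wedge equals the tax, 13.5.
Welfare loss = ½ × 2.16 × 13.5 = 14.58.

14.58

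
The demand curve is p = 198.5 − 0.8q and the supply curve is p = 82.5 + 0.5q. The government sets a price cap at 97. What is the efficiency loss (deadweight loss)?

2358.03

Competitive equilibrium: 198.5 − 0.8q = 82.5 + 0.5q → q* = 89.23077, p* = 127.11538.
At the ceiling p = 97, quantity supplied = (97 − 82.5)/0.5 = 29.
Willingness to pay at q' = 29: 198.5 − 0.8·29 = 175.3.
Δq = 89.23077 − 29 = 60.23077; wedge = 175.3 − 97 = 78.3.
Deadweight loss = ½ × 60.23077 × 78.3 = 2358.03.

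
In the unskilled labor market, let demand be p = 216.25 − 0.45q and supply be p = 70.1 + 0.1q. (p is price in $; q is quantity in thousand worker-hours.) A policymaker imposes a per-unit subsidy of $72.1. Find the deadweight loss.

Competitive equilibrium: 216.25 − 0.45q = 70.1 + 0.1q → q* = 265.7273, p* = 96.6727.
The subsidy lowers effective supply by 72.1: p = 0.1q − 2.
New quantity: 216.25 − 0.45q = 0.1q − 2 → q' = 396.8182.
Overproduction Δq = 396.8182 − 265.7273 = 131.0909; wedge = subsidy = 72.1.
Welfare loss = ½ × 131.0909 × 72.1 = $4725.83 thousand.

$4725.83 thousand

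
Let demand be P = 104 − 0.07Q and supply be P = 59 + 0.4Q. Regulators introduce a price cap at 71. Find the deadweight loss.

Competitive equilibrium: 104 − 0.07Q = 59 + 0.4Q → Q* = 95.7447, P* = 97.2979.
At the ceiling P = 71, quantity supplied = (71 − 59)/0.4 = 30.
Willingness to pay at Q' = 30: 104 − 0.07·30 = 101.9.
ΔQ = 95.7447 − 30 = 65.7447; wedge = 101.9 − 71 = 30.9.
The triangle = ½ × 65.7447 × 30.9 = 1015.76.

1015.76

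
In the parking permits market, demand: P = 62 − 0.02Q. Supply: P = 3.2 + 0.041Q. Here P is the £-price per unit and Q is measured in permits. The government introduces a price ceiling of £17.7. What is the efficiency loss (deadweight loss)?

£11359.32

Competitive equilibrium: 62 − 0.02Q = 3.2 + 0.041Q → Q* = 963.93443, P* = 42.72131.
At the ceiling P = 17.7, quantity supplied = (17.7 − 3.2)/0.041 = 353.65854.
Willingness to pay at Q' = 353.65854: 62 − 0.02·353.65854 = 54.92683.
ΔQ = 963.93443 − 353.65854 = 610.27589; wedge = 54.92683 − 17.7 = 37.22683.
Deadweight loss = ½ × 610.27589 × 37.22683 = £11359.32.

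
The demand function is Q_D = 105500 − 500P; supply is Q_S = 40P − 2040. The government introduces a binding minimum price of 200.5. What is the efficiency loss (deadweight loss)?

6167.82

In inverse form: demand P = 211 − 0.002Q, supply P = 51 + 0.025Q.
Competitive equilibrium: 211 − 0.002Q = 51 + 0.025Q → Q* = 5925.9259, P* = 199.1481.
At the floor P = 200.5, quantity demanded = (211 − 200.5)/0.002 = 5250.
Sellers' marginal cost at Q' = 5250: 51 + 0.025·5250 = 182.25.
ΔQ = 5925.9259 − 5250 = 675.9259; wedge = 200.5 − 182.25 = 18.25.
The triangle = ½ × 675.9259 × 18.25 = 6167.82.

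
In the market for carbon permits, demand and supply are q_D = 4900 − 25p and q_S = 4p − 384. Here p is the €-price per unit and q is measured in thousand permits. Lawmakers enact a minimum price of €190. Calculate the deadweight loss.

In inverse form: demand p = 196 − 0.04q, supply p = 96 + 0.25q.
Competitive equilibrium: 196 − 0.04q = 96 + 0.25q → q* = 344.8276, p* = 182.2069.
At the floor p = 190, quantity demanded = (196 − 190)/0.04 = 150.
Sellers' marginal cost at q' = 150: 96 + 0.25·150 = 133.5.
Δq = 344.8276 − 150 = 194.8276; wedge = 190 − 133.5 = 56.5.
The triangle = ½ × 194.8276 × 56.5 = €5503.88 thousand.

€5503.88 thousand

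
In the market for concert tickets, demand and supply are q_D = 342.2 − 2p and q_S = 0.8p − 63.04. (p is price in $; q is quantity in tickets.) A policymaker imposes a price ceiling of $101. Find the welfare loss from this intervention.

In inverse form: demand p = 171.1 − 0.5q, supply p = 78.8 + 1.25q.
Competitive equilibrium: 171.1 − 0.5q = 78.8 + 1.25q → q* = 52.7429, p* = 144.7286.
At the ceiling p = 101, quantity supplied = (101 − 78.8)/1.25 = 17.76.
Willingness to pay at q' = 17.76: 171.1 − 0.5·17.76 = 162.22.
Δq = 52.7429 − 17.76 = 34.9829; wedge = 162.22 − 101 = 61.22.
DWL = ½ × 34.9829 × 61.22 = $1070.83.

$1070.83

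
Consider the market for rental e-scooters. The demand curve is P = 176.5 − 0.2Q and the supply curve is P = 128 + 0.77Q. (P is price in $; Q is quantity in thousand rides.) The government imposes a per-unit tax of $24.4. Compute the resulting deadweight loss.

$306.89 thousand

Competitive equilibrium: 176.5 − 0.2Q = 128 + 0.77Q → Q* = 50, P* = 166.5.
With the tax, the buyer price exceeds the seller price by 24.4: (176.5 − 0.2Q) − (128 + 0.77Q) = 24.4 → Q' = 24.8454.
ΔQ = 50 − 24.8454 = 25.1546; the wedge equals the tax, 24.4.
Deadweight loss = ½ × 25.1546 × 24.4 = $306.89 thousand.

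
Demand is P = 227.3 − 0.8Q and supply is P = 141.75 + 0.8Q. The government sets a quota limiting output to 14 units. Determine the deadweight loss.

1246.23

Competitive equilibrium: 227.3 − 0.8Q = 141.75 + 0.8Q → Q* = 53.4688, P* = 184.525.
At Q = 14: demand price = 227.3 − 0.8·14 = 216.1; supply price = 141.75 + 0.8·14 = 152.95.
ΔQ = 53.4688 − 14 = 39.4688; wedge = 216.1 − 152.95 = 63.15.
Deadweight loss = ½ × 39.4688 × 63.15 = 1246.23.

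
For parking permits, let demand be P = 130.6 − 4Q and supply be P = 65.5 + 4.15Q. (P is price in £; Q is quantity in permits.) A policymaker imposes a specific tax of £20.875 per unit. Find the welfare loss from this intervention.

Competitive equilibrium: 130.6 − 4Q = 65.5 + 4.15Q → Q* = 7.9877, P* = 98.6491.
With the tax, the buyer price exceeds the seller price by 20.875: (130.6 − 4Q) − (65.5 + 4.15Q) = 20.875 → Q' = 5.4264.
ΔQ = 7.9877 − 5.4264 = 2.5613; the wedge equals the tax, 20.875.
Welfare loss = ½ × 2.5613 × 20.875 = £26.73.

£26.73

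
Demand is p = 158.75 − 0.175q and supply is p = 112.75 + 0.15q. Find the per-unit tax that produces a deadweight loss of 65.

6.5

Competitive equilibrium: 158.75 − 0.175q = 112.75 + 0.15q → q* = 141.5385, p* = 133.9808.
A tax t gives Δq = t/0.325 and wedge t, so DWL = t²/0.65.
t²/0.65 = 65 → t² = 42.25 → t = 6.5.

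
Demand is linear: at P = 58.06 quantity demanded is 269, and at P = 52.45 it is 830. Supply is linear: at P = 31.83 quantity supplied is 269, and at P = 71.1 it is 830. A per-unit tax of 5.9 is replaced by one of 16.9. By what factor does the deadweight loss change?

8.205

Demand slope = (52.45 − 58.06)/(830 − 269) = −0.01, so P = 60.75 − 0.01Q.
Supply slope = (71.1 − 31.83)/(830 − 269) = 0.07, so P = 13 + 0.07Q.
Competitive equilibrium: 60.75 − 0.01Q = 13 + 0.07Q → Q* = 596.875, P* = 54.7813.
For a per-unit tax t: ΔQ = t/0.08, so DWL = ½·t·(t/0.08) = t²/0.16.
At t = 5.9: DWL = 217.5625. At t = 16.9: DWL = 1785.0625.
Ratio = (16.9/5.9)² = 8.205.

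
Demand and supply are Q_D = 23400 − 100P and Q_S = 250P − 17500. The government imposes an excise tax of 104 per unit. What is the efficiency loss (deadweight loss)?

386285.71

In inverse form: demand P = 234 − 0.01Q, supply P = 70 + 0.004Q.
Competitive equilibrium: 234 − 0.01Q = 70 + 0.004Q → Q* = 11714.2857, P* = 116.8571.
With the tax, the buyer price exceeds the seller price by 104: (234 − 0.01Q) − (70 + 0.004Q) = 104 → Q' = 4285.7143.
ΔQ = 11714.2857 − 4285.7143 = 7428.5714; the wedge equals the tax, 104.
Deadweight loss = ½ × 7428.5714 × 104 = 386285.71.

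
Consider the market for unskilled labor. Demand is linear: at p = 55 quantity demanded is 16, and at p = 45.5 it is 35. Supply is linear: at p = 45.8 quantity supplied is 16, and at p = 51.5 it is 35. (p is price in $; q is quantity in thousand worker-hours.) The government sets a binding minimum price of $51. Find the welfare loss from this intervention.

$4.90 thousand

Demand slope = (45.5 − 55)/(35 − 16) = −0.5, so p = 63 − 0.5q.
Supply slope = (51.5 − 45.8)/(35 − 16) = 0.3, so p = 41 + 0.3q.
Competitive equilibrium: 63 − 0.5q = 41 + 0.3q → q* = 27.5, p* = 49.25.
At the floor p = 51, quantity demanded = (63 − 51)/0.5 = 24.
Sellers' marginal cost at q' = 24: 41 + 0.3·24 = 48.2.
Δq = 27.5 − 24 = 3.5; wedge = 51 − 48.2 = 2.8.
DWL = ½ × 3.5 × 2.8 = $4.90 thousand.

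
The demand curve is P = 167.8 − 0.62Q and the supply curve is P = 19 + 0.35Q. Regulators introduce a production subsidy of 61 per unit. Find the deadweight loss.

Competitive equilibrium: 167.8 − 0.62Q = 19 + 0.35Q → Q* = 153.4021, P* = 72.6907.
The subsidy lowers effective supply by 61: P = 0.35Q − 42.
New quantity: 167.8 − 0.62Q = 0.35Q − 42 → Q' = 216.2887.
Overproduction ΔQ = 216.2887 − 153.4021 = 62.8866; wedge = subsidy = 61.
Welfare loss = ½ × 62.8866 × 61 = 1918.04.

1918.04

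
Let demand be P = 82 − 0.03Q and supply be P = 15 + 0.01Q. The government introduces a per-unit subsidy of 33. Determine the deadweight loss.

13612.50

Competitive equilibrium: 82 − 0.03Q = 15 + 0.01Q → Q* = 1675, P* = 31.75.
The subsidy lowers effective supply by 33: P = 0.01Q − 18.
New quantity: 82 − 0.03Q = 0.01Q − 18 → Q' = 2500.
Overproduction ΔQ = 2500 − 1675 = 825; wedge = subsidy = 33.
Deadweight loss = ½ × 825 × 33 = 13612.50.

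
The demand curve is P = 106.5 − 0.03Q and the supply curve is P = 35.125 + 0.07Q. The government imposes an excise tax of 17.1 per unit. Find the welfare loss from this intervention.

1462.05

Competitive equilibrium: 106.5 − 0.03Q = 35.125 + 0.07Q → Q* = 713.75, P* = 85.0875.
With the tax, the buyer price exceeds the seller price by 17.1: (106.5 − 0.03Q) − (35.125 + 0.07Q) = 17.1 → Q' = 542.75.
ΔQ = 713.75 − 542.75 = 171; the wedge equals the tax, 17.1.
DWL = ½ × 171 × 17.1 = 1462.05.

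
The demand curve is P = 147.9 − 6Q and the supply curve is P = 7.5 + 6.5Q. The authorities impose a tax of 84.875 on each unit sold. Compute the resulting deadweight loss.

Competitive equilibrium: 147.9 − 6Q = 7.5 + 6.5Q → Q* = 11.232, P* = 80.508.
With the tax, the buyer price exceeds the seller price by 84.875: (147.9 − 6Q) − (7.5 + 6.5Q) = 84.875 → Q' = 4.442.
ΔQ = 11.232 − 4.442 = 6.79; the wedge equals the tax, 84.875.
The triangle = ½ × 6.79 × 84.875 = 288.15.

288.15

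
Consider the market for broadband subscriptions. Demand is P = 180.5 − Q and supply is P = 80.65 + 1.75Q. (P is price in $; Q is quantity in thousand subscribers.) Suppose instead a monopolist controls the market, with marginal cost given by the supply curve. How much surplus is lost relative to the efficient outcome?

Competitive equilibrium: 180.5 − Q = 80.65 + 1.75Q → Q* = 36.30909, P* = 144.19091.
Marginal revenue: MR = 180.5 − 2Q. Set MR = MC: 180.5 − 2Q = 80.65 + 1.75Q → Q_m = 26.62667.
Price P_m = 180.5 − 1·26.62667 = 153.87333; MC(Q_m) = 80.65 + 1.75·26.62667 = 127.24667.
Competitive Q* = 36.30909, so ΔQ = 9.68242; wedge = 153.87333 − 127.24667 = 26.62666.
Deadweight loss = ½ × 9.68242 × 26.62666 = $128.91 thousand.

$128.91 thousand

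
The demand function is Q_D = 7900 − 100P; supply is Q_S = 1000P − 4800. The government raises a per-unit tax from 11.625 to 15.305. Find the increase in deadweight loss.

In inverse form: demand P = 79 − 0.01Q, supply P = 4.8 + 0.001Q.
Competitive equilibrium: 79 − 0.01Q = 4.8 + 0.001Q → Q* = 6745.4545, P* = 11.5455.
For a per-unit tax t: ΔQ = t/0.011, so DWL = ½·t·(t/0.011) = t²/0.022.
At t = 11.625: DWL = 6142.756. At t = 15.305: DWL = 10647.41.
Increase = 10647.41 − 6142.756 = 4504.65.

4504.65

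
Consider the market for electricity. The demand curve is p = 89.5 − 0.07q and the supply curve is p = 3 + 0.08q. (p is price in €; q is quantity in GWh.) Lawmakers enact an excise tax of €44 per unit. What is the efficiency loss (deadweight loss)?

€6453.33

Competitive equilibrium: 89.5 − 0.07q = 3 + 0.08q → q* = 576.6667, p* = 49.1333.
With the tax, the buyer price exceeds the seller price by 44: (89.5 − 0.07q) − (3 + 0.08q) = 44 → q' = 283.3333.
Δq = 576.6667 − 283.3333 = 293.3334; the wedge equals the tax, 44.
Deadweight loss = ½ × 293.3334 × 44 = €6453.33.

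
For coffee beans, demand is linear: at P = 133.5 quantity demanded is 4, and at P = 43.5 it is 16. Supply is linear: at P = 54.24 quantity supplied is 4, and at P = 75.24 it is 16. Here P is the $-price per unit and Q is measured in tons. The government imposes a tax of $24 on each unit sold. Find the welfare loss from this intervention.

Demand slope = (43.5 − 133.5)/(16 − 4) = −7.5, so P = 163.5 − 7.5Q.
Supply slope = (75.24 − 54.24)/(16 − 4) = 1.75, so P = 47.24 + 1.75Q.
Competitive equilibrium: 163.5 − 7.5Q = 47.24 + 1.75Q → Q* = 12.56865, P* = 69.23514.
With the tax, the buyer price exceeds the seller price by 24: (163.5 − 7.5Q) − (47.24 + 1.75Q) = 24 → Q' = 9.97405.
ΔQ = 12.56865 − 9.97405 = 2.5946; the wedge equals the tax, 24.
The triangle = ½ × 2.5946 × 24 = $31.14.

$31.14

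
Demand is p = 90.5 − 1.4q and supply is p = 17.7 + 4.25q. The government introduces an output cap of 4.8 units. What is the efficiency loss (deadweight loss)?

184.66

Competitive equilibrium: 90.5 − 1.4q = 17.7 + 4.25q → q* = 12.885, p* = 72.4611.
At q = 4.8: demand price = 90.5 − 1.4·4.8 = 83.78; supply price = 17.7 + 4.25·4.8 = 38.1.
Δq = 12.885 − 4.8 = 8.085; wedge = 83.78 − 38.1 = 45.68.
DWL = ½ × 8.085 × 45.68 = 184.66.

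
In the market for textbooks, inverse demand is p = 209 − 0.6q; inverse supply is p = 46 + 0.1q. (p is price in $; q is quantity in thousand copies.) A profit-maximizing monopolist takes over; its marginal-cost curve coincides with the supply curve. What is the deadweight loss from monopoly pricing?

Competitive equilibrium: 209 − 0.6q = 46 + 0.1q → q* = 232.8571, p* = 69.2857.
Marginal revenue: MR = 209 − 1.2q. Set MR = MC: 209 − 1.2q = 46 + 0.1q → q_m = 125.3846.
Price p_m = 209 − 0.6·125.3846 = 133.7692; MC(q_m) = 46 + 0.1·125.3846 = 58.5385.
Competitive q* = 232.8571, so Δq = 107.4725; wedge = 133.7692 − 58.5385 = 75.2307.
Deadweight loss = ½ × 107.4725 × 75.2307 = $4042.62 thousand.

$4042.62 thousand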